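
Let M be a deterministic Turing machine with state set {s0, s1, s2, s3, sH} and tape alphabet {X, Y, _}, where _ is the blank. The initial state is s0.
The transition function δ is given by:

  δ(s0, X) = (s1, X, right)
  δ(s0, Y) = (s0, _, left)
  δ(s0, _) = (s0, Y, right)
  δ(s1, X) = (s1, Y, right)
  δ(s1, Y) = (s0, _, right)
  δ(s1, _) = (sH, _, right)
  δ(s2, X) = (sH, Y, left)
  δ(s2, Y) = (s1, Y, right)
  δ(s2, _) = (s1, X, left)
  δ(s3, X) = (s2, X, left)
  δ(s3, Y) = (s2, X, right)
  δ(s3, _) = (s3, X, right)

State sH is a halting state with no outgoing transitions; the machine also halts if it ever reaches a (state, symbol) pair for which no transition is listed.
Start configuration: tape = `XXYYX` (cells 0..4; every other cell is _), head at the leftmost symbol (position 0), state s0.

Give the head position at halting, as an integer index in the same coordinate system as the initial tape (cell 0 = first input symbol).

6

s0 | [X]XYYX__   read X → write X, move right, go to s1
s1 | X[X]YYX__   read X → write Y, move right, go to s1
s1 | XY[Y]YX__   read Y → write _, move right, go to s0
s0 | XY_[Y]X__   read Y → write _, move left, go to s0
s0 | XY[_]_X__   read _ → write Y, move right, go to s0
s0 | XYY[_]X__   read _ → write Y, move right, go to s0
s0 | XYYY[X]__   read X → write X, move right, go to s1
s1 | XYYYX[_]_   read _ → write _, move right, go to sH
sH | XYYYX_[_]
At halt the head is at cell 6.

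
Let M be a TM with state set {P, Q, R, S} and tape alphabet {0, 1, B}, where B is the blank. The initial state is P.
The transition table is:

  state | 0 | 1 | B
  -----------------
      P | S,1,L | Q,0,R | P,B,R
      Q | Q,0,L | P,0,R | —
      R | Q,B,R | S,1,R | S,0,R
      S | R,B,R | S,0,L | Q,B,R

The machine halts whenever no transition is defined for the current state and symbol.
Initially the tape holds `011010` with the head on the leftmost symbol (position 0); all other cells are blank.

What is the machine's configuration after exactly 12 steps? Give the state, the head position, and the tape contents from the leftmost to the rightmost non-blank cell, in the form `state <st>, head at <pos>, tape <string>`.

P | B[0]11010   read 0 → write 1, move L, go to S
S | [B]111010   read B → write B, move R, go to Q
Q | B[1]11010   read 1 → write 0, move R, go to P
P | B0[1]1010   read 1 → write 0, move R, go to Q
Q | B00[1]010   read 1 → write 0, move R, go to P
P | B000[0]10   read 0 → write 1, move L, go to S
S | B00[0]110   read 0 → write B, move R, go to R
R | B00B[1]10   read 1 → write 1, move R, go to S
S | B00B1[1]0   read 1 → write 0, move L, go to S
S | B00B[1]00   read 1 → write 0, move L, go to S
S | B00[B]000   read B → write B, move R, go to Q
Q | B00B[0]00   read 0 → write 0, move L, go to Q
Q | B00[B]000
After 12 steps: state Q, head at 2, tape 00B000.

state Q, head at 2, tape 00B000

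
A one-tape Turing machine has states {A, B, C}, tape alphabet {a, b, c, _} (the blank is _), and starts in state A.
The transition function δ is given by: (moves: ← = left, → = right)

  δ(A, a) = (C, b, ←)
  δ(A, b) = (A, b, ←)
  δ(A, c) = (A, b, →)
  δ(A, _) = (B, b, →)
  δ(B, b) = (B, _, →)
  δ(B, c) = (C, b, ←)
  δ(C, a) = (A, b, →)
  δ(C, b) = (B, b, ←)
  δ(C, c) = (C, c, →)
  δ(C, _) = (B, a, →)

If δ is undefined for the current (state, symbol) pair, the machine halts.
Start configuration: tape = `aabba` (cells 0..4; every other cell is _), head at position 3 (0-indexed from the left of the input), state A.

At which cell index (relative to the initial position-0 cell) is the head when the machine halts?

A | _aab[b]a   read b → write b, move ←, go to A
A | _aa[b]ba   read b → write b, move ←, go to A
A | _a[a]bba   read a → write b, move ←, go to C
C | _[a]bbba   read a → write b, move →, go to A
A | _b[b]bba   read b → write b, move ←, go to A
A | _[b]bbba   read b → write b, move ←, go to A
A | [_]bbbba   read _ → write b, move →, go to B
B | b[b]bbba   read b → write _, move →, go to B
B | b_[b]bba   read b → write _, move →, go to B
B | b__[b]ba   read b → write _, move →, go to B
B | b___[b]a   read b → write _, move →, go to B
B | b____[a]
At halt the head is at cell 4.

4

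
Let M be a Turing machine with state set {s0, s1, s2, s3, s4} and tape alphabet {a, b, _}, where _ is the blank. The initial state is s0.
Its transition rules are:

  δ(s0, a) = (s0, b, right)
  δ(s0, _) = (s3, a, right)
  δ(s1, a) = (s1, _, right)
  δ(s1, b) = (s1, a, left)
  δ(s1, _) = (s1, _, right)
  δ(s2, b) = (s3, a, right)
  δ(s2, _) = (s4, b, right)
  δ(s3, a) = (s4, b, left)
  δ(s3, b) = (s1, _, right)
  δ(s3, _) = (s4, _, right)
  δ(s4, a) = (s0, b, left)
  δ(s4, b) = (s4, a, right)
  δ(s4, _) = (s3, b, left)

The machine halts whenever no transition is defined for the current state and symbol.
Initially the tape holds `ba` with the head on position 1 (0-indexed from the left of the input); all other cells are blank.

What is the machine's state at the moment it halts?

state=s0 head=1 tape=b[a]_____   (s0,a)→(s0,b,right)
state=s0 head=2 tape=bb[_]____   (s0,_)→(s3,a,right)
state=s3 head=3 tape=bba[_]___   (s3,_)→(s4,_,right)
state=s4 head=4 tape=bba_[_]__   (s4,_)→(s3,b,left)
state=s3 head=3 tape=bba[_]b__   (s3,_)→(s4,_,right)
state=s4 head=4 tape=bba_[b]__   (s4,b)→(s4,a,right)
state=s4 head=5 tape=bba_a[_]_   (s4,_)→(s3,b,left)
state=s3 head=4 tape=bba_[a]b_   (s3,a)→(s4,b,left)
state=s4 head=3 tape=bba[_]bb_   (s4,_)→(s3,b,left)
state=s3 head=2 tape=bb[a]bbb_   (s3,a)→(s4,b,left)
state=s4 head=1 tape=b[b]bbbb_   (s4,b)→(s4,a,right)
state=s4 head=2 tape=ba[b]bbb_   (s4,b)→(s4,a,right)
state=s4 head=3 tape=baa[b]bb_   (s4,b)→(s4,a,right)
state=s4 head=4 tape=baaa[b]b_   (s4,b)→(s4,a,right)
state=s4 head=5 tape=baaaa[b]_   (s4,b)→(s4,a,right)
state=s4 head=6 tape=baaaaa[_]   (s4,_)→(s3,b,left)
state=s3 head=5 tape=baaaa[a]b   (s3,a)→(s4,b,left)
state=s4 head=4 tape=baaa[a]bb   (s4,a)→(s0,b,left)
state=s0 head=3 tape=baa[a]bbb   (s0,a)→(s0,b,right)
state=s0 head=4 tape=baab[b]bb
No transition is defined for (s0, b); M halts in state s0.

s0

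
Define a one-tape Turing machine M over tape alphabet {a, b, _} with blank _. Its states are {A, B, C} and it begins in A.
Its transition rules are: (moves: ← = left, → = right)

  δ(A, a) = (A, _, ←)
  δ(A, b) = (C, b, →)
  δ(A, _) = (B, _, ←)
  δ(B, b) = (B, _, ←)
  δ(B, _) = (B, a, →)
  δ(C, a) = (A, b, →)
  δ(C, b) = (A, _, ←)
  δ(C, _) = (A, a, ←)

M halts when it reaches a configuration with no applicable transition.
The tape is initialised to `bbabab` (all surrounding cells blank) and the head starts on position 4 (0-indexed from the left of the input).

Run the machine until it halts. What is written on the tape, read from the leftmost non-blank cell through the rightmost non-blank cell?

A | bbab[a]b__   read a → write _, move ←, go to A
A | bba[b]_b__   read b → write b, move →, go to C
C | bbab[_]b__   read _ → write a, move ←, go to A
A | bba[b]ab__   read b → write b, move →, go to C
C | bbab[a]b__   read a → write b, move →, go to A
A | bbabb[b]__   read b → write b, move →, go to C
C | bbabbb[_]_   read _ → write a, move ←, go to A
A | bbabb[b]a_   read b → write b, move →, go to C
C | bbabbb[a]_   read a → write b, move →, go to A
A | bbabbbb[_]   read _ → write _, move ←, go to B
B | bbabbb[b]_   read b → write _, move ←, go to B
B | bbabb[b]__   read b → write _, move ←, go to B
B | bbab[b]___   read b → write _, move ←, go to B
B | bba[b]____   read b → write _, move ←, go to B
B | bb[a]_____
The non-blank tape span at halt is bba.

bba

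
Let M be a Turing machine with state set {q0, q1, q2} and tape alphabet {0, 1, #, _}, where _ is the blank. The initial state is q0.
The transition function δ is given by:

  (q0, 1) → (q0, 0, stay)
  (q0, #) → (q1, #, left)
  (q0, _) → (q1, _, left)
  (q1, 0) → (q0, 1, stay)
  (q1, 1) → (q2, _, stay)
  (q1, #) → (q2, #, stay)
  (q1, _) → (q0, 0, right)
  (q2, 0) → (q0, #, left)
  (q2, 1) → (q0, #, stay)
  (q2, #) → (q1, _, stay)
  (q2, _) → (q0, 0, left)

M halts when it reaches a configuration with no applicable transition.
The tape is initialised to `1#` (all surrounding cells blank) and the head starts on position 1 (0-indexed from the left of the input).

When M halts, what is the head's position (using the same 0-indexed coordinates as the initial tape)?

-2

state=q0 head=1 tape=__1[#]   (q0,#)→(q1,#,left)
state=q1 head=0 tape=__[1]#   (q1,1)→(q2,_,stay)
state=q2 head=0 tape=__[_]#   (q2,_)→(q0,0,left)
state=q0 head=-1 tape=_[_]0#   (q0,_)→(q1,_,left)
state=q1 head=-2 tape=[_]_0#   (q1,_)→(q0,0,right)
state=q0 head=-1 tape=0[_]0#   (q0,_)→(q1,_,left)
state=q1 head=-2 tape=[0]_0#   (q1,0)→(q0,1,stay)
state=q0 head=-2 tape=[1]_0#   (q0,1)→(q0,0,stay)
state=q0 head=-2 tape=[0]_0#
At halt the head is at cell -2.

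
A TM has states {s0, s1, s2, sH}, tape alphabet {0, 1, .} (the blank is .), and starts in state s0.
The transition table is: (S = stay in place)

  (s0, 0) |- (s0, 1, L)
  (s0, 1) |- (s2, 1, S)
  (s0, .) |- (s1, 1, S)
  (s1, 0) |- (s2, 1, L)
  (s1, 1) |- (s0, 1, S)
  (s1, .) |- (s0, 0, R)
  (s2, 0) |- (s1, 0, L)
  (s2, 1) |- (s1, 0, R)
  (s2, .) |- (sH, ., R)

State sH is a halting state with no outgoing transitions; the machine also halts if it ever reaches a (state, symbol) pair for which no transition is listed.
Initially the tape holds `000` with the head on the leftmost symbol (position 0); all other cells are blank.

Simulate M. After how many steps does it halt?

12

state=s0 head=0 tape=..[0]00   (s0,0)→(s0,1,L)
state=s0 head=-1 tape=.[.]100   (s0,.)→(s1,1,S)
state=s1 head=-1 tape=.[1]100   (s1,1)→(s0,1,S)
state=s0 head=-1 tape=.[1]100   (s0,1)→(s2,1,S)
state=s2 head=-1 tape=.[1]100   (s2,1)→(s1,0,R)
state=s1 head=0 tape=.0[1]00   (s1,1)→(s0,1,S)
state=s0 head=0 tape=.0[1]00   (s0,1)→(s2,1,S)
state=s2 head=0 tape=.0[1]00   (s2,1)→(s1,0,R)
state=s1 head=1 tape=.00[0]0   (s1,0)→(s2,1,L)
state=s2 head=0 tape=.0[0]10   (s2,0)→(s1,0,L)
state=s1 head=-1 tape=.[0]010   (s1,0)→(s2,1,L)
state=s2 head=-2 tape=[.]1010   (s2,.)→(sH,.,R)
state=sH head=-1 tape=.[1]010
M halts after 12 transitions.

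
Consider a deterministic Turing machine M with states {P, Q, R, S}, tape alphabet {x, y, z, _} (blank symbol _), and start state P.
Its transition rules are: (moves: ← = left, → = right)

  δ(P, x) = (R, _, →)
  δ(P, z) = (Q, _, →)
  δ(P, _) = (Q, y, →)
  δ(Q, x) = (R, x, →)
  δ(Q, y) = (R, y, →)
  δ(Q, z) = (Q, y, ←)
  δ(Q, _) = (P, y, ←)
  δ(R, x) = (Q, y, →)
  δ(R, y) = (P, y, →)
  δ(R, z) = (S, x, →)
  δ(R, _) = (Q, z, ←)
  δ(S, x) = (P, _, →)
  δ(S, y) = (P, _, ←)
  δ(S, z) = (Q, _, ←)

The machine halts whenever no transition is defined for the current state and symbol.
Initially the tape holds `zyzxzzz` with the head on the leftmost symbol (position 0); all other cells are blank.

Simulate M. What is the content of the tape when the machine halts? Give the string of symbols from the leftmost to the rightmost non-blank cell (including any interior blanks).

P | [z]yzxzzz___   read z → write _, move →, go to Q
Q | _[y]zxzzz___   read y → write y, move →, go to R
R | _y[z]xzzz___   read z → write x, move →, go to S
S | _yx[x]zzz___   read x → write _, move →, go to P
P | _yx_[z]zz___   read z → write _, move →, go to Q
Q | _yx__[z]z___   read z → write y, move ←, go to Q
Q | _yx_[_]yz___   read _ → write y, move ←, go to P
P | _yx[_]yyz___   read _ → write y, move →, go to Q
Q | _yxy[y]yz___   read y → write y, move →, go to R
R | _yxyy[y]z___   read y → write y, move →, go to P
P | _yxyyy[z]___   read z → write _, move →, go to Q
Q | _yxyyy_[_]__   read _ → write y, move ←, go to P
P | _yxyyy[_]y__   read _ → write y, move →, go to Q
Q | _yxyyyy[y]__   read y → write y, move →, go to R
R | _yxyyyyy[_]_   read _ → write z, move ←, go to Q
Q | _yxyyyy[y]z_   read y → write y, move →, go to R
R | _yxyyyyy[z]_   read z → write x, move →, go to S
S | _yxyyyyyx[_]
The non-blank tape span at halt is yxyyyyyx.

yxyyyyyx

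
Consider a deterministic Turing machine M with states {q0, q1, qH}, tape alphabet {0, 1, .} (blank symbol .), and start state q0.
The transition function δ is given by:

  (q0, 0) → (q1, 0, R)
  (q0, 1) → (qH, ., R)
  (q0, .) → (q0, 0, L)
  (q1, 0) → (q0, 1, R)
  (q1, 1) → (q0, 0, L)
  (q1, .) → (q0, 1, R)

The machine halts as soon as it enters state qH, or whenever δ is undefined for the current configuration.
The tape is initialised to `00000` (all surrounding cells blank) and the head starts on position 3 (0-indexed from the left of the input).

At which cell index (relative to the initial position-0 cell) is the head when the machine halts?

q0 | 000[0]0.   read 0 → write 0, move R, go to q1
q1 | 0000[0].   read 0 → write 1, move R, go to q0
q0 | 00001[.]   read . → write 0, move L, go to q0
q0 | 0000[1]0   read 1 → write ., move R, go to qH
qH | 0000.[0]
At halt the head is at cell 5.

5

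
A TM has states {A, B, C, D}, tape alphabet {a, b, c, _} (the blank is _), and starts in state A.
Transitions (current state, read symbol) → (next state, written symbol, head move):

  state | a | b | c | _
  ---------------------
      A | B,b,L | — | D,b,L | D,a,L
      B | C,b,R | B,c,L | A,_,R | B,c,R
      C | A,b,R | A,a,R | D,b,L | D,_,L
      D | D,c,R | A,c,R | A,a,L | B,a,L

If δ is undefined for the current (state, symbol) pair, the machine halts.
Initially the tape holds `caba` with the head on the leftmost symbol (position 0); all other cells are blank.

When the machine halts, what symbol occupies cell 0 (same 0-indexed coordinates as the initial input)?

b

state=A head=0 tape=__[c]aba   (A,c)→(D,b,L)
state=D head=-1 tape=_[_]baba   (D,_)→(B,a,L)
state=B head=-2 tape=[_]ababa   (B,_)→(B,c,R)
state=B head=-1 tape=c[a]baba   (B,a)→(C,b,R)
state=C head=0 tape=cb[b]aba   (C,b)→(A,a,R)
state=A head=1 tape=cba[a]ba   (A,a)→(B,b,L)
state=B head=0 tape=cb[a]bba   (B,a)→(C,b,R)
state=C head=1 tape=cbb[b]ba   (C,b)→(A,a,R)
state=A head=2 tape=cbba[b]a
Cell 0 holds b when M halts.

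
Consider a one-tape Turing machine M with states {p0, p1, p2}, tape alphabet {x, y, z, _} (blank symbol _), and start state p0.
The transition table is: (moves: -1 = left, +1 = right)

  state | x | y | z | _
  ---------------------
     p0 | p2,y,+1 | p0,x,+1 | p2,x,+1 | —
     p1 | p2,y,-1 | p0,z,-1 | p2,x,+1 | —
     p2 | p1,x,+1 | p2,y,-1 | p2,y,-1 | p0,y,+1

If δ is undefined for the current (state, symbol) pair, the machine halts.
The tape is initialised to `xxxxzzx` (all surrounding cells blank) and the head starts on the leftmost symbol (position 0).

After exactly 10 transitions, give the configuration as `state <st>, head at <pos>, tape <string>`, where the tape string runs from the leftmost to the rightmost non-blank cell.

p0 | _[x]xxxzzx   read x → write y, move +1, go to p2
p2 | _y[x]xxzzx   read x → write x, move +1, go to p1
p1 | _yx[x]xzzx   read x → write y, move -1, go to p2
p2 | _y[x]yxzzx   read x → write x, move +1, go to p1
p1 | _yx[y]xzzx   read y → write z, move -1, go to p0
p0 | _y[x]zxzzx   read x → write y, move +1, go to p2
p2 | _yy[z]xzzx   read z → write y, move -1, go to p2
p2 | _y[y]yxzzx   read y → write y, move -1, go to p2
p2 | _[y]yyxzzx   read y → write y, move -1, go to p2
p2 | [_]yyyxzzx   read _ → write y, move +1, go to p0
p0 | y[y]yyxzzx
After 10 steps: state p0, head at 0, tape yyyyxzzx.

state p0, head at 0, tape yyyyxzzx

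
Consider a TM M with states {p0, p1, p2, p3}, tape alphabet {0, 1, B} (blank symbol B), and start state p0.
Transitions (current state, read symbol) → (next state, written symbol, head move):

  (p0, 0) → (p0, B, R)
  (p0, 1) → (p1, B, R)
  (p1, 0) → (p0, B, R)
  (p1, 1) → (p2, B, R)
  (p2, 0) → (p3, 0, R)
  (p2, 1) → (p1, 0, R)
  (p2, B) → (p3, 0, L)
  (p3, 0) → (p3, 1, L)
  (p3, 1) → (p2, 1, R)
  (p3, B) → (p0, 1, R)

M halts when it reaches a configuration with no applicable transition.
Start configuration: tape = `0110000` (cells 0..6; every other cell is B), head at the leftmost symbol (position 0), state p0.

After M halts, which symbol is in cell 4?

1

state=p0 head=0 tape=[0]110000BB   (p0,0)→(p0,B,R)
state=p0 head=1 tape=B[1]10000BB   (p0,1)→(p1,B,R)
state=p1 head=2 tape=BB[1]0000BB   (p1,1)→(p2,B,R)
state=p2 head=3 tape=BBB[0]000BB   (p2,0)→(p3,0,R)
state=p3 head=4 tape=BBB0[0]00BB   (p3,0)→(p3,1,L)
state=p3 head=3 tape=BBB[0]100BB   (p3,0)→(p3,1,L)
state=p3 head=2 tape=BB[B]1100BB   (p3,B)→(p0,1,R)
state=p0 head=3 tape=BB1[1]100BB   (p0,1)→(p1,B,R)
state=p1 head=4 tape=BB1B[1]00BB   (p1,1)→(p2,B,R)
state=p2 head=5 tape=BB1BB[0]0BB   (p2,0)→(p3,0,R)
state=p3 head=6 tape=BB1BB0[0]BB   (p3,0)→(p3,1,L)
state=p3 head=5 tape=BB1BB[0]1BB   (p3,0)→(p3,1,L)
state=p3 head=4 tape=BB1B[B]11BB   (p3,B)→(p0,1,R)
state=p0 head=5 tape=BB1B1[1]1BB   (p0,1)→(p1,B,R)
state=p1 head=6 tape=BB1B1B[1]BB   (p1,1)→(p2,B,R)
state=p2 head=7 tape=BB1B1BB[B]B   (p2,B)→(p3,0,L)
state=p3 head=6 tape=BB1B1B[B]0B   (p3,B)→(p0,1,R)
state=p0 head=7 tape=BB1B1B1[0]B   (p0,0)→(p0,B,R)
state=p0 head=8 tape=BB1B1B1B[B]
Cell 4 holds 1 when M halts.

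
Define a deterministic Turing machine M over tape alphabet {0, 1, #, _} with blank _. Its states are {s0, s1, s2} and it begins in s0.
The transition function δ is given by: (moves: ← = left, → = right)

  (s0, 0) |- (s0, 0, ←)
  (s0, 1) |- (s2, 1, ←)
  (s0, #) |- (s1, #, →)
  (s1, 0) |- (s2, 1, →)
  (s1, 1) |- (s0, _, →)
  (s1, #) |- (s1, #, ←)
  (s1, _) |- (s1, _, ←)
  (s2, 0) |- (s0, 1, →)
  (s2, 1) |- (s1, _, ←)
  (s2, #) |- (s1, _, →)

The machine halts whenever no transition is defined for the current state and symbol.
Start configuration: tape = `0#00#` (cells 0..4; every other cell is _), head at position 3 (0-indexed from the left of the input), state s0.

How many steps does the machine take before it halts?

s0 | 0#0[0]#_   read 0 → write 0, move ←, go to s0
s0 | 0#[0]0#_   read 0 → write 0, move ←, go to s0
s0 | 0[#]00#_   read # → write #, move →, go to s1
s1 | 0#[0]0#_   read 0 → write 1, move →, go to s2
s2 | 0#1[0]#_   read 0 → write 1, move →, go to s0
s0 | 0#11[#]_   read # → write #, move →, go to s1
s1 | 0#11#[_]   read _ → write _, move ←, go to s1
s1 | 0#11[#]_   read # → write #, move ←, go to s1
s1 | 0#1[1]#_   read 1 → write _, move →, go to s0
s0 | 0#1_[#]_   read # → write #, move →, go to s1
s1 | 0#1_#[_]   read _ → write _, move ←, go to s1
s1 | 0#1_[#]_   read # → write #, move ←, go to s1
s1 | 0#1[_]#_   read _ → write _, move ←, go to s1
s1 | 0#[1]_#_   read 1 → write _, move →, go to s0
s0 | 0#_[_]#_
M halts after 14 transitions.

14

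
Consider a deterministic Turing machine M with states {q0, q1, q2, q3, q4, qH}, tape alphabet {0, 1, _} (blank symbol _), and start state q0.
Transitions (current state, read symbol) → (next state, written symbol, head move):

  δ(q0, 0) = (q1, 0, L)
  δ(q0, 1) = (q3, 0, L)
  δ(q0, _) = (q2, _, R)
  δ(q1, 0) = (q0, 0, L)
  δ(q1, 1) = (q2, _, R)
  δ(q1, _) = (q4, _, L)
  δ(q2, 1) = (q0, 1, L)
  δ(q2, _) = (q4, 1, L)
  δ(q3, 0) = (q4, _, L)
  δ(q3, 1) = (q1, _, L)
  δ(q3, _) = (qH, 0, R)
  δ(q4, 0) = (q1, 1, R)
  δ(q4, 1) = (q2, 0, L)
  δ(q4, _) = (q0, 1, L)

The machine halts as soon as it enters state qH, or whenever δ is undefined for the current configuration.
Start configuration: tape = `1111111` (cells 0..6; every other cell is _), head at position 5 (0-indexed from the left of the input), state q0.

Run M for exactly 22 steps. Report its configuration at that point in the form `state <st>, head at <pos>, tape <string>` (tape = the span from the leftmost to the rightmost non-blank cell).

state q0, head at -1, tape 1101101

state=q0 head=5 tape=_11111[1]1   (q0,1)→(q3,0,L)
state=q3 head=4 tape=_1111[1]01   (q3,1)→(q1,_,L)
state=q1 head=3 tape=_111[1]_01   (q1,1)→(q2,_,R)
state=q2 head=4 tape=_111_[_]01   (q2,_)→(q4,1,L)
state=q4 head=3 tape=_111[_]101   (q4,_)→(q0,1,L)
state=q0 head=2 tape=_11[1]1101   (q0,1)→(q3,0,L)
state=q3 head=1 tape=_1[1]01101   (q3,1)→(q1,_,L)
state=q1 head=0 tape=_[1]_01101   (q1,1)→(q2,_,R)
state=q2 head=1 tape=__[_]01101   (q2,_)→(q4,1,L)
state=q4 head=0 tape=_[_]101101   (q4,_)→(q0,1,L)
state=q0 head=-1 tape=[_]1101101   (q0,_)→(q2,_,R)
state=q2 head=0 tape=_[1]101101   (q2,1)→(q0,1,L)
state=q0 head=-1 tape=[_]1101101   (q0,_)→(q2,_,R)
state=q2 head=0 tape=_[1]101101   (q2,1)→(q0,1,L)
state=q0 head=-1 tape=[_]1101101   (q0,_)→(q2,_,R)
state=q2 head=0 tape=_[1]101101   (q2,1)→(q0,1,L)
state=q0 head=-1 tape=[_]1101101   (q0,_)→(q2,_,R)
state=q2 head=0 tape=_[1]101101   (q2,1)→(q0,1,L)
state=q0 head=-1 tape=[_]1101101   (q0,_)→(q2,_,R)
state=q2 head=0 tape=_[1]101101   (q2,1)→(q0,1,L)
state=q0 head=-1 tape=[_]1101101   (q0,_)→(q2,_,R)
state=q2 head=0 tape=_[1]101101   (q2,1)→(q0,1,L)
state=q0 head=-1 tape=[_]1101101
After 22 steps: state q0, head at -1, tape 1101101.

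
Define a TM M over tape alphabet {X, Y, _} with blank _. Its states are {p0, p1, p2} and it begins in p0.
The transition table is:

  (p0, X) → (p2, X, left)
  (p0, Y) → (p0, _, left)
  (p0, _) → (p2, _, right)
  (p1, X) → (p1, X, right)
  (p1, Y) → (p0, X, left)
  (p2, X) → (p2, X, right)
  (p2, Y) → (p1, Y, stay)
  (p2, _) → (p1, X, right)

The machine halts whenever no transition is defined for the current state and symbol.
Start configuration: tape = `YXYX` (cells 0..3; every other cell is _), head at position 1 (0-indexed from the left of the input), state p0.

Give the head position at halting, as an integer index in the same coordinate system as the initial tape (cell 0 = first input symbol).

state=p0 head=1 tape=_Y[X]YX__   (p0,X)→(p2,X,left)
state=p2 head=0 tape=_[Y]XYX__   (p2,Y)→(p1,Y,stay)
state=p1 head=0 tape=_[Y]XYX__   (p1,Y)→(p0,X,left)
state=p0 head=-1 tape=[_]XXYX__   (p0,_)→(p2,_,right)
state=p2 head=0 tape=_[X]XYX__   (p2,X)→(p2,X,right)
state=p2 head=1 tape=_X[X]YX__   (p2,X)→(p2,X,right)
state=p2 head=2 tape=_XX[Y]X__   (p2,Y)→(p1,Y,stay)
state=p1 head=2 tape=_XX[Y]X__   (p1,Y)→(p0,X,left)
state=p0 head=1 tape=_X[X]XX__   (p0,X)→(p2,X,left)
state=p2 head=0 tape=_[X]XXX__   (p2,X)→(p2,X,right)
state=p2 head=1 tape=_X[X]XX__   (p2,X)→(p2,X,right)
state=p2 head=2 tape=_XX[X]X__   (p2,X)→(p2,X,right)
state=p2 head=3 tape=_XXX[X]__   (p2,X)→(p2,X,right)
state=p2 head=4 tape=_XXXX[_]_   (p2,_)→(p1,X,right)
state=p1 head=5 tape=_XXXXX[_]
At halt the head is at cell 5.

5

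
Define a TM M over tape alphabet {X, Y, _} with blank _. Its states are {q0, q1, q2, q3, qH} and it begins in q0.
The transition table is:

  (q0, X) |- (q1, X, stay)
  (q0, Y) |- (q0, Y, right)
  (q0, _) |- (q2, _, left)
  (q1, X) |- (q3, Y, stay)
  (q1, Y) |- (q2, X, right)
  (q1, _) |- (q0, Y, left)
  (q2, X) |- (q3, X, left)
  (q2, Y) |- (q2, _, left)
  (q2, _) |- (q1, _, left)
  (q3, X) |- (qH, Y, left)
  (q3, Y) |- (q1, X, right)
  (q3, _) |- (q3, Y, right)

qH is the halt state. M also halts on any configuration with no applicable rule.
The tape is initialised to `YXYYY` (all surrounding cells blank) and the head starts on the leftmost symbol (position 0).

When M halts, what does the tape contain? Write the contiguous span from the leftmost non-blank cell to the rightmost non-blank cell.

q0 | [Y]XYYY   read Y → write Y, move right, go to q0
q0 | Y[X]YYY   read X → write X, move stay, go to q1
q1 | Y[X]YYY   read X → write Y, move stay, go to q3
q3 | Y[Y]YYY   read Y → write X, move right, go to q1
q1 | YX[Y]YY   read Y → write X, move right, go to q2
q2 | YXX[Y]Y   read Y → write _, move left, go to q2
q2 | YX[X]_Y   read X → write X, move left, go to q3
q3 | Y[X]X_Y   read X → write Y, move left, go to qH
qH | [Y]YX_Y
The non-blank tape span at halt is YYX_Y.

YYX_Y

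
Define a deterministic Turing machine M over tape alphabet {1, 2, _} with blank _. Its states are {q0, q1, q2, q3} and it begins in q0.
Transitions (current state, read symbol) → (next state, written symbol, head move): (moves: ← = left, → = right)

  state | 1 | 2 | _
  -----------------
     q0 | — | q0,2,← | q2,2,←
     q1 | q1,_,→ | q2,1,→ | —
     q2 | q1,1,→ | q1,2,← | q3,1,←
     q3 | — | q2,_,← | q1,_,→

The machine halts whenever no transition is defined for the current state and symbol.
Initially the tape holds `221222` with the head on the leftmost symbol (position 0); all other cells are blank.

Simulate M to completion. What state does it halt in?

state=q0 head=0 tape=___[2]21222_   (q0,2)→(q0,2,←)
state=q0 head=-1 tape=__[_]221222_   (q0,_)→(q2,2,←)
state=q2 head=-2 tape=_[_]2221222_   (q2,_)→(q3,1,←)
state=q3 head=-3 tape=[_]12221222_   (q3,_)→(q1,_,→)
state=q1 head=-2 tape=_[1]2221222_   (q1,1)→(q1,_,→)
state=q1 head=-1 tape=__[2]221222_   (q1,2)→(q2,1,→)
state=q2 head=0 tape=__1[2]21222_   (q2,2)→(q1,2,←)
state=q1 head=-1 tape=__[1]221222_   (q1,1)→(q1,_,→)
state=q1 head=0 tape=___[2]21222_   (q1,2)→(q2,1,→)
state=q2 head=1 tape=___1[2]1222_   (q2,2)→(q1,2,←)
state=q1 head=0 tape=___[1]21222_   (q1,1)→(q1,_,→)
state=q1 head=1 tape=____[2]1222_   (q1,2)→(q2,1,→)
state=q2 head=2 tape=____1[1]222_   (q2,1)→(q1,1,→)
state=q1 head=3 tape=____11[2]22_   (q1,2)→(q2,1,→)
state=q2 head=4 tape=____111[2]2_   (q2,2)→(q1,2,←)
state=q1 head=3 tape=____11[1]22_   (q1,1)→(q1,_,→)
state=q1 head=4 tape=____11_[2]2_   (q1,2)→(q2,1,→)
state=q2 head=5 tape=____11_1[2]_   (q2,2)→(q1,2,←)
state=q1 head=4 tape=____11_[1]2_   (q1,1)→(q1,_,→)
state=q1 head=5 tape=____11__[2]_   (q1,2)→(q2,1,→)
state=q2 head=6 tape=____11__1[_]   (q2,_)→(q3,1,←)
state=q3 head=5 tape=____11__[1]1
No transition is defined for (q3, 1); M halts in state q3.

q3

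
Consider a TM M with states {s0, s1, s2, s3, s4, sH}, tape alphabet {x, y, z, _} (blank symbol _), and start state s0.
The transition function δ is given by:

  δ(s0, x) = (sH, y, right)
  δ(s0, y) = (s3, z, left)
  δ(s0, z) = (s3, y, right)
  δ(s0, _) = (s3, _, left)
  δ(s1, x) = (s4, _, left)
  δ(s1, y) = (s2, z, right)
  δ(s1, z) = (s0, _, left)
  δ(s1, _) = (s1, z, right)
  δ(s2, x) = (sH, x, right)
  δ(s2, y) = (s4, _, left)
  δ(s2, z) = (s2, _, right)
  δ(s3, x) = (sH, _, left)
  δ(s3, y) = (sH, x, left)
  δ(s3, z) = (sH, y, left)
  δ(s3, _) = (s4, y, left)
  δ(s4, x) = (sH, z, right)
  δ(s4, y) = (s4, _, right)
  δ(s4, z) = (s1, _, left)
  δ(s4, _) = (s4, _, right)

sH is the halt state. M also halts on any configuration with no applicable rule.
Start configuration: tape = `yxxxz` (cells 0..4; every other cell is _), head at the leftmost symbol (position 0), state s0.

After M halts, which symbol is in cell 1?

_

state=s0 head=0 tape=____[y]xxxz   (s0,y)→(s3,z,left)
state=s3 head=-1 tape=___[_]zxxxz   (s3,_)→(s4,y,left)
state=s4 head=-2 tape=__[_]yzxxxz   (s4,_)→(s4,_,right)
state=s4 head=-1 tape=___[y]zxxxz   (s4,y)→(s4,_,right)
state=s4 head=0 tape=____[z]xxxz   (s4,z)→(s1,_,left)
state=s1 head=-1 tape=___[_]_xxxz   (s1,_)→(s1,z,right)
state=s1 head=0 tape=___z[_]xxxz   (s1,_)→(s1,z,right)
state=s1 head=1 tape=___zz[x]xxz   (s1,x)→(s4,_,left)
state=s4 head=0 tape=___z[z]_xxz   (s4,z)→(s1,_,left)
state=s1 head=-1 tape=___[z]__xxz   (s1,z)→(s0,_,left)
state=s0 head=-2 tape=__[_]___xxz   (s0,_)→(s3,_,left)
state=s3 head=-3 tape=_[_]____xxz   (s3,_)→(s4,y,left)
state=s4 head=-4 tape=[_]y____xxz   (s4,_)→(s4,_,right)
state=s4 head=-3 tape=_[y]____xxz   (s4,y)→(s4,_,right)
state=s4 head=-2 tape=__[_]___xxz   (s4,_)→(s4,_,right)
state=s4 head=-1 tape=___[_]__xxz   (s4,_)→(s4,_,right)
state=s4 head=0 tape=____[_]_xxz   (s4,_)→(s4,_,right)
state=s4 head=1 tape=_____[_]xxz   (s4,_)→(s4,_,right)
state=s4 head=2 tape=______[x]xz   (s4,x)→(sH,z,right)
state=sH head=3 tape=______z[x]z
Cell 1 holds _ when M halts.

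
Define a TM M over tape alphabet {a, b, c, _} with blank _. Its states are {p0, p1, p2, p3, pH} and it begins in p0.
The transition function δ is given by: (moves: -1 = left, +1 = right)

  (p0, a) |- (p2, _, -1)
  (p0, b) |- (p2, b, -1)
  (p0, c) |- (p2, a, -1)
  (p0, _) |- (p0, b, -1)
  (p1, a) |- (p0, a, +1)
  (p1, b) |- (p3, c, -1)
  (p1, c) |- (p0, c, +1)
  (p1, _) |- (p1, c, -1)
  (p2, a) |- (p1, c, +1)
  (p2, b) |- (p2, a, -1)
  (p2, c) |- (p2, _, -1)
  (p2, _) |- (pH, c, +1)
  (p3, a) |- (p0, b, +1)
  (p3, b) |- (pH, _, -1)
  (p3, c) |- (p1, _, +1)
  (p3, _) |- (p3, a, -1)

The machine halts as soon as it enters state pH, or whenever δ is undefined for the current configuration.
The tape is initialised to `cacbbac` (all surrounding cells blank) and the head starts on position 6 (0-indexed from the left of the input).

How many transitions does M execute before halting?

state=p0 head=6 tape=_cacbba[c]_   (p0,c)→(p2,a,-1)
state=p2 head=5 tape=_cacbb[a]a_   (p2,a)→(p1,c,+1)
state=p1 head=6 tape=_cacbbc[a]_   (p1,a)→(p0,a,+1)
state=p0 head=7 tape=_cacbbca[_]   (p0,_)→(p0,b,-1)
state=p0 head=6 tape=_cacbbc[a]b   (p0,a)→(p2,_,-1)
state=p2 head=5 tape=_cacbb[c]_b   (p2,c)→(p2,_,-1)
state=p2 head=4 tape=_cacb[b]__b   (p2,b)→(p2,a,-1)
state=p2 head=3 tape=_cac[b]a__b   (p2,b)→(p2,a,-1)
state=p2 head=2 tape=_ca[c]aa__b   (p2,c)→(p2,_,-1)
state=p2 head=1 tape=_c[a]_aa__b   (p2,a)→(p1,c,+1)
state=p1 head=2 tape=_cc[_]aa__b   (p1,_)→(p1,c,-1)
state=p1 head=1 tape=_c[c]caa__b   (p1,c)→(p0,c,+1)
state=p0 head=2 tape=_cc[c]aa__b   (p0,c)→(p2,a,-1)
state=p2 head=1 tape=_c[c]aaa__b   (p2,c)→(p2,_,-1)
state=p2 head=0 tape=_[c]_aaa__b   (p2,c)→(p2,_,-1)
state=p2 head=-1 tape=[_]__aaa__b   (p2,_)→(pH,c,+1)
state=pH head=0 tape=c[_]_aaa__b
M halts after 16 transitions.

16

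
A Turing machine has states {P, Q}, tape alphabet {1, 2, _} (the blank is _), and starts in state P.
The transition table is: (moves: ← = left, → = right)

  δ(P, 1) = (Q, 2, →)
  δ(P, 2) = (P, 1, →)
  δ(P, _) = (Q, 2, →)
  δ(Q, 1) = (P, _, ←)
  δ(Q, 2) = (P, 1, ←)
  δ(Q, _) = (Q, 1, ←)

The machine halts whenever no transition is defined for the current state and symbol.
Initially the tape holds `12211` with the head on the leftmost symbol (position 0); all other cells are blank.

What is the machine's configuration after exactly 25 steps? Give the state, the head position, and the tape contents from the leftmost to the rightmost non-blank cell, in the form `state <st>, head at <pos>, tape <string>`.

state=P head=0 tape=[1]2211__   (P,1)→(Q,2,→)
state=Q head=1 tape=2[2]211__   (Q,2)→(P,1,←)
state=P head=0 tape=[2]1211__   (P,2)→(P,1,→)
state=P head=1 tape=1[1]211__   (P,1)→(Q,2,→)
state=Q head=2 tape=12[2]11__   (Q,2)→(P,1,←)
state=P head=1 tape=1[2]111__   (P,2)→(P,1,→)
state=P head=2 tape=11[1]11__   (P,1)→(Q,2,→)
state=Q head=3 tape=112[1]1__   (Q,1)→(P,_,←)
state=P head=2 tape=11[2]_1__   (P,2)→(P,1,→)
state=P head=3 tape=111[_]1__   (P,_)→(Q,2,→)
state=Q head=4 tape=1112[1]__   (Q,1)→(P,_,←)
state=P head=3 tape=111[2]___   (P,2)→(P,1,→)
state=P head=4 tape=1111[_]__   (P,_)→(Q,2,→)
state=Q head=5 tape=11112[_]_   (Q,_)→(Q,1,←)
state=Q head=4 tape=1111[2]1_   (Q,2)→(P,1,←)
state=P head=3 tape=111[1]11_   (P,1)→(Q,2,→)
state=Q head=4 tape=1112[1]1_   (Q,1)→(P,_,←)
state=P head=3 tape=111[2]_1_   (P,2)→(P,1,→)
state=P head=4 tape=1111[_]1_   (P,_)→(Q,2,→)
state=Q head=5 tape=11112[1]_   (Q,1)→(P,_,←)
state=P head=4 tape=1111[2]__   (P,2)→(P,1,→)
state=P head=5 tape=11111[_]_   (P,_)→(Q,2,→)
state=Q head=6 tape=111112[_]   (Q,_)→(Q,1,←)
state=Q head=5 tape=11111[2]1   (Q,2)→(P,1,←)
state=P head=4 tape=1111[1]11   (P,1)→(Q,2,→)
state=Q head=5 tape=11112[1]1
After 25 steps: state Q, head at 5, tape 1111211.

state Q, head at 5, tape 1111211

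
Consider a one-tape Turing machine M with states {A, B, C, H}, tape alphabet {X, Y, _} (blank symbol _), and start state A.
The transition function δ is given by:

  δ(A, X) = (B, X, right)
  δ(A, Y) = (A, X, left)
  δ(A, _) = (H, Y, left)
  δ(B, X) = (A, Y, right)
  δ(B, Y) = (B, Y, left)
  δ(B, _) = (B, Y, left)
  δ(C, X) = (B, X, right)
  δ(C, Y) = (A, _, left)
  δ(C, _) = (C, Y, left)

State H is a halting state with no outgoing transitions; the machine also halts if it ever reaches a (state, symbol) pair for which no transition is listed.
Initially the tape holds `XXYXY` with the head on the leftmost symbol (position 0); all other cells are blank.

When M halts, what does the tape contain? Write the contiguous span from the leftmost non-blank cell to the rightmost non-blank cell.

A | [X]XYXY__   read X → write X, move right, go to B
B | X[X]YXY__   read X → write Y, move right, go to A
A | XY[Y]XY__   read Y → write X, move left, go to A
A | X[Y]XXY__   read Y → write X, move left, go to A
A | [X]XXXY__   read X → write X, move right, go to B
B | X[X]XXY__   read X → write Y, move right, go to A
A | XY[X]XY__   read X → write X, move right, go to B
B | XYX[X]Y__   read X → write Y, move right, go to A
A | XYXY[Y]__   read Y → write X, move left, go to A
A | XYX[Y]X__   read Y → write X, move left, go to A
A | XY[X]XX__   read X → write X, move right, go to B
B | XYX[X]X__   read X → write Y, move right, go to A
A | XYXY[X]__   read X → write X, move right, go to B
B | XYXYX[_]_   read _ → write Y, move left, go to B
B | XYXY[X]Y_   read X → write Y, move right, go to A
A | XYXYY[Y]_   read Y → write X, move left, go to A
A | XYXY[Y]X_   read Y → write X, move left, go to A
A | XYX[Y]XX_   read Y → write X, move left, go to A
A | XY[X]XXX_   read X → write X, move right, go to B
B | XYX[X]XX_   read X → write Y, move right, go to A
A | XYXY[X]X_   read X → write X, move right, go to B
B | XYXYX[X]_   read X → write Y, move right, go to A
A | XYXYXY[_]   read _ → write Y, move left, go to H
H | XYXYX[Y]Y
The non-blank tape span at halt is XYXYXYY.

XYXYXYY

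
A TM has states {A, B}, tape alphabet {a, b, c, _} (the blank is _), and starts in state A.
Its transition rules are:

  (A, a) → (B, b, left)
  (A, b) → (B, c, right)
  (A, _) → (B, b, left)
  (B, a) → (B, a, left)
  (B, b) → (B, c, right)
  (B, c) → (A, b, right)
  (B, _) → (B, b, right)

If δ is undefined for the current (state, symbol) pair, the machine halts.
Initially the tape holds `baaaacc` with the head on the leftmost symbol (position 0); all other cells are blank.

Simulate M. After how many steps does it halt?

A | [b]aaaacc   read b → write c, move right, go to B
B | c[a]aaacc   read a → write a, move left, go to B
B | [c]aaaacc   read c → write b, move right, go to A
A | b[a]aaacc   read a → write b, move left, go to B
B | [b]baaacc   read b → write c, move right, go to B
B | c[b]aaacc   read b → write c, move right, go to B
B | cc[a]aacc   read a → write a, move left, go to B
B | c[c]aaacc   read c → write b, move right, go to A
A | cb[a]aacc   read a → write b, move left, go to B
B | c[b]baacc   read b → write c, move right, go to B
B | cc[b]aacc   read b → write c, move right, go to B
B | ccc[a]acc   read a → write a, move left, go to B
B | cc[c]aacc   read c → write b, move right, go to A
A | ccb[a]acc   read a → write b, move left, go to B
B | cc[b]bacc   read b → write c, move right, go to B
B | ccc[b]acc   read b → write c, move right, go to B
B | cccc[a]cc   read a → write a, move left, go to B
B | ccc[c]acc   read c → write b, move right, go to A
A | cccb[a]cc   read a → write b, move left, go to B
B | ccc[b]bcc   read b → write c, move right, go to B
B | cccc[b]cc   read b → write c, move right, go to B
B | ccccc[c]c   read c → write b, move right, go to A
A | cccccb[c]
M halts after 22 transitions.

22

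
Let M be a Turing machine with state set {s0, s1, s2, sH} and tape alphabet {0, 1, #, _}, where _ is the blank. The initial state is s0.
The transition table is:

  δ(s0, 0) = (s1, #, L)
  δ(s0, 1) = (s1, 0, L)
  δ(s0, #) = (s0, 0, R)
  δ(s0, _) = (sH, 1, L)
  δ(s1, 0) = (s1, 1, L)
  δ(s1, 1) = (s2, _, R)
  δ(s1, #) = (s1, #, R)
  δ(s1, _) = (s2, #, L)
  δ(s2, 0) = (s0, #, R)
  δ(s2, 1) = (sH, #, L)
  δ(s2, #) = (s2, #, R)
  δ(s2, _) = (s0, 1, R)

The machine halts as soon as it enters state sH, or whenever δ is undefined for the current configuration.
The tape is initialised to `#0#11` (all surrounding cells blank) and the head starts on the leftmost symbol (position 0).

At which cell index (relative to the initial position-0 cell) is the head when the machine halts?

-2

s0 | __[#]0#11   read # → write 0, move R, go to s0
s0 | __0[0]#11   read 0 → write #, move L, go to s1
s1 | __[0]##11   read 0 → write 1, move L, go to s1
s1 | _[_]1##11   read _ → write #, move L, go to s2
s2 | [_]#1##11   read _ → write 1, move R, go to s0
s0 | 1[#]1##11   read # → write 0, move R, go to s0
s0 | 10[1]##11   read 1 → write 0, move L, go to s1
s1 | 1[0]0##11   read 0 → write 1, move L, go to s1
s1 | [1]10##11   read 1 → write _, move R, go to s2
s2 | _[1]0##11   read 1 → write #, move L, go to sH
sH | [_]#0##11
At halt the head is at cell -2.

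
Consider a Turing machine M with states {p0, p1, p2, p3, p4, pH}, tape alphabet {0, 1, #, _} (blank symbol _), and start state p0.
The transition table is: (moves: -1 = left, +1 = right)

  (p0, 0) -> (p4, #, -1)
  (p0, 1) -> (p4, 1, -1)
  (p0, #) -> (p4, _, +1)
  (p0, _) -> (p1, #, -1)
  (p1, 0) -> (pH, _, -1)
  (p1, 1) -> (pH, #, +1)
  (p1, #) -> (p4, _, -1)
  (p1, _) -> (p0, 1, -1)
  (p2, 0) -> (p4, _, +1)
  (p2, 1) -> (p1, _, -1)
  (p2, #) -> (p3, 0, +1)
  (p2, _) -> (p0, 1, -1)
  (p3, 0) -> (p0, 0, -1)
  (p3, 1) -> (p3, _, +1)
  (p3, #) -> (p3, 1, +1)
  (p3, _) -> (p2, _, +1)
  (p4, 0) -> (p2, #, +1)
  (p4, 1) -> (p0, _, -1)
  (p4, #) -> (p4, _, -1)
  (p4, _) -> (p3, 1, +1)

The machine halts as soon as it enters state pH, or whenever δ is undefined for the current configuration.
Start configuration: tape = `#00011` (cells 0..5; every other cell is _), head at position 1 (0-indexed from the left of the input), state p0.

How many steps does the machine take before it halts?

20

p0 | __#[0]0011   read 0 → write #, move -1, go to p4
p4 | __[#]#0011   read # → write _, move -1, go to p4
p4 | _[_]_#0011   read _ → write 1, move +1, go to p3
p3 | _1[_]#0011   read _ → write _, move +1, go to p2
p2 | _1_[#]0011   read # → write 0, move +1, go to p3
p3 | _1_0[0]011   read 0 → write 0, move -1, go to p0
p0 | _1_[0]0011   read 0 → write #, move -1, go to p4
p4 | _1[_]#0011   read _ → write 1, move +1, go to p3
p3 | _11[#]0011   read # → write 1, move +1, go to p3
p3 | _111[0]011   read 0 → write 0, move -1, go to p0
p0 | _11[1]0011   read 1 → write 1, move -1, go to p4
p4 | _1[1]10011   read 1 → write _, move -1, go to p0
p0 | _[1]_10011   read 1 → write 1, move -1, go to p4
p4 | [_]1_10011   read _ → write 1, move +1, go to p3
p3 | 1[1]_10011   read 1 → write _, move +1, go to p3
p3 | 1_[_]10011   read _ → write _, move +1, go to p2
p2 | 1__[1]0011   read 1 → write _, move -1, go to p1
p1 | 1_[_]_0011   read _ → write 1, move -1, go to p0
p0 | 1[_]1_0011   read _ → write #, move -1, go to p1
p1 | [1]#1_0011   read 1 → write #, move +1, go to pH
pH | #[#]1_0011
M halts after 20 transitions.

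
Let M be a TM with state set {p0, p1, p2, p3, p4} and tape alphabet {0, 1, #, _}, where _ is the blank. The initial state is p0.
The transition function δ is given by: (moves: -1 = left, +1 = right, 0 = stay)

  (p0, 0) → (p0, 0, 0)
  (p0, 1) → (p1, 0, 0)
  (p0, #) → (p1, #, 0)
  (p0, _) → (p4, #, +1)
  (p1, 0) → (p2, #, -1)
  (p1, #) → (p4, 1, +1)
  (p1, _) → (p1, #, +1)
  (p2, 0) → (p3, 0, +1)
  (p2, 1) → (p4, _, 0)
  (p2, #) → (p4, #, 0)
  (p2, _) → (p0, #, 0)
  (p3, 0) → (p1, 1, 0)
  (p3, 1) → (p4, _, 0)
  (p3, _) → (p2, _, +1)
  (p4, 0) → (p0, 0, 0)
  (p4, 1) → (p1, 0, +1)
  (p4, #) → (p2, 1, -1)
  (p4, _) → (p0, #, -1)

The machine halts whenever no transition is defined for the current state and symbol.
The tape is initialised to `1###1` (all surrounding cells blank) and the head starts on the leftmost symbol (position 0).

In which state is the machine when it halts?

p1

state=p0 head=0 tape=___[1]###1   (p0,1)→(p1,0,0)
state=p1 head=0 tape=___[0]###1   (p1,0)→(p2,#,-1)
state=p2 head=-1 tape=__[_]####1   (p2,_)→(p0,#,0)
state=p0 head=-1 tape=__[#]####1   (p0,#)→(p1,#,0)
state=p1 head=-1 tape=__[#]####1   (p1,#)→(p4,1,+1)
state=p4 head=0 tape=__1[#]###1   (p4,#)→(p2,1,-1)
state=p2 head=-1 tape=__[1]1###1   (p2,1)→(p4,_,0)
state=p4 head=-1 tape=__[_]1###1   (p4,_)→(p0,#,-1)
state=p0 head=-2 tape=_[_]#1###1   (p0,_)→(p4,#,+1)
state=p4 head=-1 tape=_#[#]1###1   (p4,#)→(p2,1,-1)
state=p2 head=-2 tape=_[#]11###1   (p2,#)→(p4,#,0)
state=p4 head=-2 tape=_[#]11###1   (p4,#)→(p2,1,-1)
state=p2 head=-3 tape=[_]111###1   (p2,_)→(p0,#,0)
state=p0 head=-3 tape=[#]111###1   (p0,#)→(p1,#,0)
state=p1 head=-3 tape=[#]111###1   (p1,#)→(p4,1,+1)
state=p4 head=-2 tape=1[1]11###1   (p4,1)→(p1,0,+1)
state=p1 head=-1 tape=10[1]1###1
No transition is defined for (p1, 1); M halts in state p1.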